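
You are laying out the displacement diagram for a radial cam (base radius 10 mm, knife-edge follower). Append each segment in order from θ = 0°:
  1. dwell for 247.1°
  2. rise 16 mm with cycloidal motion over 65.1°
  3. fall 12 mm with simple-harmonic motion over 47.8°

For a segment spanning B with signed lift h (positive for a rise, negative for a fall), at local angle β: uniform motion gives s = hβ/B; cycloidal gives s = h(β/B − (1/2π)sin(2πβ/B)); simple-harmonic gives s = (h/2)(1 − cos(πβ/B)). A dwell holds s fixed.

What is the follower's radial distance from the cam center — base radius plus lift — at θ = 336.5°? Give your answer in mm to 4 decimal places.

seg 1 [0°–247.1°] dwell: s stays 0.0000
seg 2 [247.1°–312.2°] cycloidal, h=16: full span → s += 16 → s = 16.0000
seg 3 [312.2°–360°] simple-harmonic, h=-12: θ=336.5° here. β=24.3, B=47.8. -12/2·(1 − cos(π·0.5084)) = -6.1577 → s = 9.8423
radial distance = base radius + s = 10 + 9.8423 = 19.8423

19.8423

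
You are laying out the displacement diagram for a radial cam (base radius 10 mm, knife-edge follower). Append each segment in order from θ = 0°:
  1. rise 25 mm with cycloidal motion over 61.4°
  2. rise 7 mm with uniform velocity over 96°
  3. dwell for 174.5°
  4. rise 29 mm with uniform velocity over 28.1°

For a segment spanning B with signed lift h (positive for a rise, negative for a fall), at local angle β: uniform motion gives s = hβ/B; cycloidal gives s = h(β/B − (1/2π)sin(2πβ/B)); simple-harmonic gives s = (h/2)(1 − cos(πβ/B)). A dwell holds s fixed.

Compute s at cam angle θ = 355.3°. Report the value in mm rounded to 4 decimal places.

seg 1 [0°–61.4°] cycloidal, h=25: full span → s += 25 → s = 25.0000
seg 2 [61.4°–157.4°] uniform, h=7: full span → s += 7 → s = 32.0000
seg 3 [157.4°–331.9°] dwell: s stays 32.0000
seg 4 [331.9°–360°] uniform, h=29: θ=355.3° here. β=23.4, B=28.1. 29·23.4/28.1 = 24.1495 → s = 56.1495

56.1495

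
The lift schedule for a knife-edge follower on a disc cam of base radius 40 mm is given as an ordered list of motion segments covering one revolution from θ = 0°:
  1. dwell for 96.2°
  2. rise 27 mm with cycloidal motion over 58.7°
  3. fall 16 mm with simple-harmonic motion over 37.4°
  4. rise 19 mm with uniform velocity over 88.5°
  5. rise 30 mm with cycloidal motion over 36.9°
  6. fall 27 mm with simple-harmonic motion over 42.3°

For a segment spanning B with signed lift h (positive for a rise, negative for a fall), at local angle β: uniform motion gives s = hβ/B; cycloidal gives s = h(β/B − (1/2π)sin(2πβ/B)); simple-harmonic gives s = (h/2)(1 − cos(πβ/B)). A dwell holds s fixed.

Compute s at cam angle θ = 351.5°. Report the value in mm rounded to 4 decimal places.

seg 1 [0°–96.2°] dwell: s stays 0.0000
seg 2 [96.2°–154.9°] cycloidal, h=27: full span → s += 27 → s = 27.0000
seg 3 [154.9°–192.3°] simple-harmonic, h=-16: full span → s += -16 → s = 11.0000
seg 4 [192.3°–280.8°] uniform, h=19: full span → s += 19 → s = 30.0000
seg 5 [280.8°–317.7°] cycloidal, h=30: full span → s += 30 → s = 60.0000
seg 6 [317.7°–360°] simple-harmonic, h=-27: θ=351.5° here. β=33.8, B=42.3. -27/2·(1 − cos(π·0.7991)) = -24.3981 → s = 35.6019

35.6019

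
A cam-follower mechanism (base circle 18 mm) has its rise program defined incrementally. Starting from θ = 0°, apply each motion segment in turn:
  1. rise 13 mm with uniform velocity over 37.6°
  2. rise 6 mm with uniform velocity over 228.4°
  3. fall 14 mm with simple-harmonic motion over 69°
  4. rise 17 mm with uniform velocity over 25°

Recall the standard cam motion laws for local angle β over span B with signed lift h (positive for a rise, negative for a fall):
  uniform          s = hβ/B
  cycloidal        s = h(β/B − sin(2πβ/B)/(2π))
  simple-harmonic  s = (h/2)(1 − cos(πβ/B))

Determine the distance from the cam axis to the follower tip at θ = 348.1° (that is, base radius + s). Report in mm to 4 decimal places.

seg 1 [0°–37.6°] uniform, h=13: full span → s += 13 → s = 13.0000
seg 2 [37.6°–266°] uniform, h=6: full span → s += 6 → s = 19.0000
seg 3 [266°–335°] simple-harmonic, h=-14: full span → s += -14 → s = 5.0000
seg 4 [335°–360°] uniform, h=17: θ=348.1° here. β=13.1, B=25. 17·13.1/25 = 8.9080 → s = 13.9080
radial distance = base radius + s = 18 + 13.9080 = 31.9080

31.9080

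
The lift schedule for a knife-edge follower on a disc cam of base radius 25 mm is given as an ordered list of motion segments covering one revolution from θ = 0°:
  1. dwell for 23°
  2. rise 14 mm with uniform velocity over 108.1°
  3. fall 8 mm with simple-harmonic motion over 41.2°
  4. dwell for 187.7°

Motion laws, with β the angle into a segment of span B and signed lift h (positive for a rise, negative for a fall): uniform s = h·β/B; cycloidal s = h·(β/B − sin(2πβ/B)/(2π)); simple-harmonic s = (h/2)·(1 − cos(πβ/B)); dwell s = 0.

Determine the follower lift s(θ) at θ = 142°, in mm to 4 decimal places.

seg 1 [0°–23°] dwell: s stays 0.0000
seg 2 [23°–131.1°] uniform, h=14: full span → s += 14 → s = 14.0000
seg 3 [131.1°–172.3°] simple-harmonic, h=-8: θ=142° here. β=10.9, B=41.2. -8/2·(1 − cos(π·0.2646)) = -1.3039 → s = 12.6961

12.6961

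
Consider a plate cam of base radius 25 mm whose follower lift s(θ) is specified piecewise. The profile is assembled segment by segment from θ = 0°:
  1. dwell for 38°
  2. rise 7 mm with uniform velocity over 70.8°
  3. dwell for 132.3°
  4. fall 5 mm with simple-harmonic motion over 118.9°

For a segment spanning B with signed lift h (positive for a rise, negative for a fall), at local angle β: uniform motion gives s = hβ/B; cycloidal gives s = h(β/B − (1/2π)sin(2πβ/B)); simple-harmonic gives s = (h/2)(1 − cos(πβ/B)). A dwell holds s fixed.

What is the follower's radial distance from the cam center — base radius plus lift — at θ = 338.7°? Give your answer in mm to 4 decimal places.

seg 1 [0°–38°] dwell: s stays 0.0000
seg 2 [38°–108.8°] uniform, h=7: full span → s += 7 → s = 7.0000
seg 3 [108.8°–241.1°] dwell: s stays 7.0000
seg 4 [241.1°–360°] simple-harmonic, h=-5: θ=338.7° here. β=97.6, B=118.9. -5/2·(1 − cos(π·0.8209)) = -4.6144 → s = 2.3856
radial distance = base radius + s = 25 + 2.3856 = 27.3856

27.3856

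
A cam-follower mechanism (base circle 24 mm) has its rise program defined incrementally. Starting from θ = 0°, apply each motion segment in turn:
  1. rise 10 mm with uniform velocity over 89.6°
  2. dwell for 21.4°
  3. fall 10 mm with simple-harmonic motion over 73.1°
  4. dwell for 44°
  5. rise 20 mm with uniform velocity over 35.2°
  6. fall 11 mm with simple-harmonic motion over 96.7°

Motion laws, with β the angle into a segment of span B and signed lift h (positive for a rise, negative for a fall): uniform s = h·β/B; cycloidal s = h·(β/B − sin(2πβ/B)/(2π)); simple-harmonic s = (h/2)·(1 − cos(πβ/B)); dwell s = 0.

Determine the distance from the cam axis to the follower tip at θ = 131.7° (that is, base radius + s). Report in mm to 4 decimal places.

seg 1 [0°–89.6°] uniform, h=10: full span → s += 10 → s = 10.0000
seg 2 [89.6°–111°] dwell: s stays 10.0000
seg 3 [111°–184.1°] simple-harmonic, h=-10: θ=131.7° here. β=20.7, B=73.1. -10/2·(1 − cos(π·0.2832)) = -1.8515 → s = 8.1485
radial distance = base radius + s = 24 + 8.1485 = 32.1485

32.1485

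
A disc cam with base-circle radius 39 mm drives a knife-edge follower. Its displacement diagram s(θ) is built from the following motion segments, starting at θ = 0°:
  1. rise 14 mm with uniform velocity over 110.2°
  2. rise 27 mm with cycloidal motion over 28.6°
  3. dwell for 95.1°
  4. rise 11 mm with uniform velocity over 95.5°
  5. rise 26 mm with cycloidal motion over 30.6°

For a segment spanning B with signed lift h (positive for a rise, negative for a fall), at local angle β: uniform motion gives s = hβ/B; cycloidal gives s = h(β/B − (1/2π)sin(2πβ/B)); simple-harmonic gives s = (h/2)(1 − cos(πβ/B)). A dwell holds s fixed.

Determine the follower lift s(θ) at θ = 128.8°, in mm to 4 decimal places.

seg 1 [0°–110.2°] uniform, h=14: full span → s += 14 → s = 14.0000
seg 2 [110.2°–138.8°] cycloidal, h=27: θ=128.8° here. β=18.6, B=28.6. 27·(0.6503 − sin(2π·0.6503)/(2π)) = 21.0415 → s = 35.0415

35.0415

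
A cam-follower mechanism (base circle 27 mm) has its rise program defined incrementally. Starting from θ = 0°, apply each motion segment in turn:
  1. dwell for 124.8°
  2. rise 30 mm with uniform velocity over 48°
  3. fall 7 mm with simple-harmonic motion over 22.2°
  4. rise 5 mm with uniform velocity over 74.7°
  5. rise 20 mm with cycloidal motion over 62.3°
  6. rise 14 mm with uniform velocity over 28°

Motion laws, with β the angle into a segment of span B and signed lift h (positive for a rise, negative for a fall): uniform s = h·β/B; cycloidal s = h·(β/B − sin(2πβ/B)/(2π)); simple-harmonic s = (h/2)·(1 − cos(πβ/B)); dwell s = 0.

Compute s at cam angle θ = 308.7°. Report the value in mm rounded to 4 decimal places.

seg 1 [0°–124.8°] dwell: s stays 0.0000
seg 2 [124.8°–172.8°] uniform, h=30: full span → s += 30 → s = 30.0000
seg 3 [172.8°–195°] simple-harmonic, h=-7: full span → s += -7 → s = 23.0000
seg 4 [195°–269.7°] uniform, h=5: full span → s += 5 → s = 28.0000
seg 5 [269.7°–332°] cycloidal, h=20: θ=308.7° here. β=39, B=62.3. 20·(0.6260 − sin(2π·0.6260)/(2π)) = 14.7850 → s = 42.7850

42.7850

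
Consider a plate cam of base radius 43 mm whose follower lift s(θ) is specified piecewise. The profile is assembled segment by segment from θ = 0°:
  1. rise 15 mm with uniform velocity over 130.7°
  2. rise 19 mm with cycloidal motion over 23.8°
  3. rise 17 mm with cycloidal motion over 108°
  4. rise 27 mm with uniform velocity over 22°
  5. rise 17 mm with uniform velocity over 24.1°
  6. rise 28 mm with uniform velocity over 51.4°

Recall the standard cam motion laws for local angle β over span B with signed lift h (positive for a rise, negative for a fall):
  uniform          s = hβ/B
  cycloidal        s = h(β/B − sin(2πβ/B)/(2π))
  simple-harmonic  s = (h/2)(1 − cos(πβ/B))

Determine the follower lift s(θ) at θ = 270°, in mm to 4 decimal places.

seg 1 [0°–130.7°] uniform, h=15: full span → s += 15 → s = 15.0000
seg 2 [130.7°–154.5°] cycloidal, h=19: full span → s += 19 → s = 34.0000
seg 3 [154.5°–262.5°] cycloidal, h=17: full span → s += 17 → s = 51.0000
seg 4 [262.5°–284.5°] uniform, h=27: θ=270° here. β=7.5, B=22. 27·7.5/22 = 9.2045 → s = 60.2045

60.2045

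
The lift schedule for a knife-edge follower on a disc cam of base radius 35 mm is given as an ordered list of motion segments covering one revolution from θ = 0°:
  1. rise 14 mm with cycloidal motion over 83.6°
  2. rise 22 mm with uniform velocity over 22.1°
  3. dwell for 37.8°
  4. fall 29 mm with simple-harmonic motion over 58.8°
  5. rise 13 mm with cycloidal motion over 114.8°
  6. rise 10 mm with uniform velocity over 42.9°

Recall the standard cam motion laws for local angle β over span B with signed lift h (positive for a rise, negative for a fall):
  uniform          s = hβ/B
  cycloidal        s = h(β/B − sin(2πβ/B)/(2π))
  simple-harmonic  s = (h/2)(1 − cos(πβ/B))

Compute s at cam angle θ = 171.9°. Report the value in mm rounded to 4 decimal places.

seg 1 [0°–83.6°] cycloidal, h=14: full span → s += 14 → s = 14.0000
seg 2 [83.6°–105.7°] uniform, h=22: full span → s += 22 → s = 36.0000
seg 3 [105.7°–143.5°] dwell: s stays 36.0000
seg 4 [143.5°–202.3°] simple-harmonic, h=-29: θ=171.9° here. β=28.4, B=58.8. -29/2·(1 − cos(π·0.4830)) = -13.7257 → s = 22.2743

22.2743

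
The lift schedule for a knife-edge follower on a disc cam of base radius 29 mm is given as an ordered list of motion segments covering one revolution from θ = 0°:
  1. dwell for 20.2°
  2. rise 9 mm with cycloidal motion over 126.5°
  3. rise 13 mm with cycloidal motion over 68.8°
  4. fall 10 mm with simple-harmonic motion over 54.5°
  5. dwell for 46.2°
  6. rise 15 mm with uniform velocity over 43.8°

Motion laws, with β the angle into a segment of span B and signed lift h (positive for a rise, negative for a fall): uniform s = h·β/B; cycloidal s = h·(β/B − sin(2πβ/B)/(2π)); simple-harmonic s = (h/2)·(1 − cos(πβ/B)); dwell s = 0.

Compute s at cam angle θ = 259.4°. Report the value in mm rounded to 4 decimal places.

seg 1 [0°–20.2°] dwell: s stays 0.0000
seg 2 [20.2°–146.7°] cycloidal, h=9: full span → s += 9 → s = 9.0000
seg 3 [146.7°–215.5°] cycloidal, h=13: full span → s += 13 → s = 22.0000
seg 4 [215.5°–270°] simple-harmonic, h=-10: θ=259.4° here. β=43.9, B=54.5. -10/2·(1 − cos(π·0.8055)) = -9.0953 → s = 12.9047

12.9047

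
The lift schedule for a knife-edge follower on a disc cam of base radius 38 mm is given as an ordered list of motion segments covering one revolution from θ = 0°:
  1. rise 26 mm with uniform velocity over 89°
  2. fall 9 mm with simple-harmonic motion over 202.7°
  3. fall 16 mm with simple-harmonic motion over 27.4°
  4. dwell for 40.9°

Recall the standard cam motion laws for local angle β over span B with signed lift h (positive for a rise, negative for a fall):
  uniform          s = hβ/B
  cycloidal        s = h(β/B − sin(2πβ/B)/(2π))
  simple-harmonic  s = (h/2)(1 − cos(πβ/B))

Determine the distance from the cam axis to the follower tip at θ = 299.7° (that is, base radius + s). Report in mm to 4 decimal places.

seg 1 [0°–89°] uniform, h=26: full span → s += 26 → s = 26.0000
seg 2 [89°–291.7°] simple-harmonic, h=-9: full span → s += -9 → s = 17.0000
seg 3 [291.7°–319.1°] simple-harmonic, h=-16: θ=299.7° here. β=8, B=27.4. -16/2·(1 − cos(π·0.2920)) = -3.1360 → s = 13.8640
radial distance = base radius + s = 38 + 13.8640 = 51.8640

51.8640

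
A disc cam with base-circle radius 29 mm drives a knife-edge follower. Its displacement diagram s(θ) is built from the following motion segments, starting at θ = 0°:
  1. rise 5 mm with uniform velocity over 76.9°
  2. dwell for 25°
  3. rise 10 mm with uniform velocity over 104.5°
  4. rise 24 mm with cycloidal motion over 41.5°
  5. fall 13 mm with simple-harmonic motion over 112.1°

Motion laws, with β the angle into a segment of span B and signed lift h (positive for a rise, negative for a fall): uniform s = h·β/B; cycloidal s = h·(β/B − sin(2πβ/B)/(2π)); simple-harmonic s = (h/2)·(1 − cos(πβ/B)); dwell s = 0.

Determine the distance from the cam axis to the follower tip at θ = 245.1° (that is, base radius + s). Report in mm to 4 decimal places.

seg 1 [0°–76.9°] uniform, h=5: full span → s += 5 → s = 5.0000
seg 2 [76.9°–101.9°] dwell: s stays 5.0000
seg 3 [101.9°–206.4°] uniform, h=10: full span → s += 10 → s = 15.0000
seg 4 [206.4°–247.9°] cycloidal, h=24: θ=245.1° here. β=38.7, B=41.5. 24·(0.9325 − sin(2π·0.9325)/(2π)) = 23.9519 → s = 38.9519
radial distance = base radius + s = 29 + 38.9519 = 67.9519

67.9519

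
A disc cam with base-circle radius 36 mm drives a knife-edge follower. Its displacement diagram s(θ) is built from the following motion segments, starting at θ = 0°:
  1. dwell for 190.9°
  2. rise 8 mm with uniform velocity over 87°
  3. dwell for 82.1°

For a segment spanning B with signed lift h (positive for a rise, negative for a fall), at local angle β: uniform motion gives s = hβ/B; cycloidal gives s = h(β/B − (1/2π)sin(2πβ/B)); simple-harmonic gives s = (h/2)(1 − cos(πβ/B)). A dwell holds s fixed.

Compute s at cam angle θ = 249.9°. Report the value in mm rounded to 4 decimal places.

seg 1 [0°–190.9°] dwell: s stays 0.0000
seg 2 [190.9°–277.9°] uniform, h=8: θ=249.9° here. β=59, B=87. 8·59/87 = 5.4253 → s = 5.4253

5.4253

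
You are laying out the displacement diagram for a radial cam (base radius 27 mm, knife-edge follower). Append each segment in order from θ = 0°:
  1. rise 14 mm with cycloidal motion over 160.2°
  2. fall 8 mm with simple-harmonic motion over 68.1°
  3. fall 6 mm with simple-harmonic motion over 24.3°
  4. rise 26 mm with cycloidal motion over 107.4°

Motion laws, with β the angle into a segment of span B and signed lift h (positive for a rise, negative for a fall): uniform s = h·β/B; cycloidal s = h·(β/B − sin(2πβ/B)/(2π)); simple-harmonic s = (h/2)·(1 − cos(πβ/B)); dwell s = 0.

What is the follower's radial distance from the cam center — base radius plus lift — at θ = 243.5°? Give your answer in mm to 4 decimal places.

seg 1 [0°–160.2°] cycloidal, h=14: full span → s += 14 → s = 14.0000
seg 2 [160.2°–228.3°] simple-harmonic, h=-8: full span → s += -8 → s = 6.0000
seg 3 [228.3°–252.6°] simple-harmonic, h=-6: θ=243.5° here. β=15.2, B=24.3. -6/2·(1 − cos(π·0.6255)) = -4.1525 → s = 1.8475
radial distance = base radius + s = 27 + 1.8475 = 28.8475

28.8475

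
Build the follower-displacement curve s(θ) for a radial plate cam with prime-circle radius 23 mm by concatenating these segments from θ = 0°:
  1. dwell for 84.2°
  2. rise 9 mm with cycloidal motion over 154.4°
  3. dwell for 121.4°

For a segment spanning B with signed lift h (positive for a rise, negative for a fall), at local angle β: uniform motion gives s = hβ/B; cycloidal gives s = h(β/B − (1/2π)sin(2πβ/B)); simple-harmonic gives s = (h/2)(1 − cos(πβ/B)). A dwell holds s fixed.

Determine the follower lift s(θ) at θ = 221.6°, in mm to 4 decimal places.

seg 1 [0°–84.2°] dwell: s stays 0.0000
seg 2 [84.2°–238.6°] cycloidal, h=9: θ=221.6° here. β=137.4, B=154.4. 9·(0.8899 − sin(2π·0.8899)/(2π)) = 8.9228 → s = 8.9228

8.9228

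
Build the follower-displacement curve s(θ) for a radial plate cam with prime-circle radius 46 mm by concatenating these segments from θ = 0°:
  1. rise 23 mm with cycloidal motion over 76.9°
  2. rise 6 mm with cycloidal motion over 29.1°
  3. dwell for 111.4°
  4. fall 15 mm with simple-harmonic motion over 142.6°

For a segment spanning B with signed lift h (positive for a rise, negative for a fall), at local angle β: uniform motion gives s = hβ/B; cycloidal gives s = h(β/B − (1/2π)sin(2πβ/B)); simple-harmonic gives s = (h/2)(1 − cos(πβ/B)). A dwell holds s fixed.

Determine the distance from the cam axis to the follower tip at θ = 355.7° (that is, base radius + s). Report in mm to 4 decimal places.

seg 1 [0°–76.9°] cycloidal, h=23: full span → s += 23 → s = 23.0000
seg 2 [76.9°–106°] cycloidal, h=6: full span → s += 6 → s = 29.0000
seg 3 [106°–217.4°] dwell: s stays 29.0000
seg 4 [217.4°–360°] simple-harmonic, h=-15: θ=355.7° here. β=138.3, B=142.6. -15/2·(1 − cos(π·0.9698)) = -14.9664 → s = 14.0336
radial distance = base radius + s = 46 + 14.0336 = 60.0336

60.0336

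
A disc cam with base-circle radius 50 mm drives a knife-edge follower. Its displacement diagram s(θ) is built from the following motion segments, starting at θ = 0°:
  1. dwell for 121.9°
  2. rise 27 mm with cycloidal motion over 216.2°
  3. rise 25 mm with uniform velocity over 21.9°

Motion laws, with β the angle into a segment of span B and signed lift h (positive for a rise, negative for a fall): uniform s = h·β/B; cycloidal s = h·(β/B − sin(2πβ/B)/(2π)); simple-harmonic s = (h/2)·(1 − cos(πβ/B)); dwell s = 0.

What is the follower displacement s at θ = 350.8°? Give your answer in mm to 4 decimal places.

seg 1 [0°–121.9°] dwell: s stays 0.0000
seg 2 [121.9°–338.1°] cycloidal, h=27: full span → s += 27 → s = 27.0000
seg 3 [338.1°–360°] uniform, h=25: θ=350.8° here. β=12.7, B=21.9. 25·12.7/21.9 = 14.4977 → s = 41.4977

41.4977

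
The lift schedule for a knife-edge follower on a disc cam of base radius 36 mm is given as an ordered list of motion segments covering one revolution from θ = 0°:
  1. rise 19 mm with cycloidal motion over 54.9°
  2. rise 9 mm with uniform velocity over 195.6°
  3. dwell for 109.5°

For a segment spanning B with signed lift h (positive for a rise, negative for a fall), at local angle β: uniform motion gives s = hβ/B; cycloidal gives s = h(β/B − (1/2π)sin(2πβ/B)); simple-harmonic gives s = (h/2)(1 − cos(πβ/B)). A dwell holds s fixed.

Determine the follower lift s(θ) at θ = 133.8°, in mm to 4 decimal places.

seg 1 [0°–54.9°] cycloidal, h=19: full span → s += 19 → s = 19.0000
seg 2 [54.9°–250.5°] uniform, h=9: θ=133.8° here. β=78.9, B=195.6. 9·78.9/195.6 = 3.6304 → s = 22.6304

22.6304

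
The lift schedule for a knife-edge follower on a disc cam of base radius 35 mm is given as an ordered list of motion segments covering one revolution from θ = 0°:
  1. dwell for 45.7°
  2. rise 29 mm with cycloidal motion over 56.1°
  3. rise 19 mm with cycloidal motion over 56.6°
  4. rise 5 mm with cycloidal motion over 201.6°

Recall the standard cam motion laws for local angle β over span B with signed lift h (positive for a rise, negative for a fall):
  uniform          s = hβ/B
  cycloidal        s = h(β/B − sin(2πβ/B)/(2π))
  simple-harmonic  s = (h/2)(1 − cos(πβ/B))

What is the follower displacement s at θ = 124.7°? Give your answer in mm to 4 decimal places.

seg 1 [0°–45.7°] dwell: s stays 0.0000
seg 2 [45.7°–101.8°] cycloidal, h=29: full span → s += 29 → s = 29.0000
seg 3 [101.8°–158.4°] cycloidal, h=19: θ=124.7° here. β=22.9, B=56.6. 19·(0.4046 − sin(2π·0.4046)/(2π)) = 5.9812 → s = 34.9812

34.9812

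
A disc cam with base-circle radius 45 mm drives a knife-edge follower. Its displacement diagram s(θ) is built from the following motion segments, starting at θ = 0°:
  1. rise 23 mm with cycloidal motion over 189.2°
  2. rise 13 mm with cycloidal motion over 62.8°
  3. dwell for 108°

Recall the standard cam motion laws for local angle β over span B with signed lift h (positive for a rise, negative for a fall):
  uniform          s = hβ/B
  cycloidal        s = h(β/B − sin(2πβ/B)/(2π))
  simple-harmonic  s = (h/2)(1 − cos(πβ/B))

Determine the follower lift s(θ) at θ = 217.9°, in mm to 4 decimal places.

seg 1 [0°–189.2°] cycloidal, h=23: full span → s += 23 → s = 23.0000
seg 2 [189.2°–252°] cycloidal, h=13: θ=217.9° here. β=28.7, B=62.8. 13·(0.4570 − sin(2π·0.4570)/(2π)) = 5.3889 → s = 28.3889

28.3889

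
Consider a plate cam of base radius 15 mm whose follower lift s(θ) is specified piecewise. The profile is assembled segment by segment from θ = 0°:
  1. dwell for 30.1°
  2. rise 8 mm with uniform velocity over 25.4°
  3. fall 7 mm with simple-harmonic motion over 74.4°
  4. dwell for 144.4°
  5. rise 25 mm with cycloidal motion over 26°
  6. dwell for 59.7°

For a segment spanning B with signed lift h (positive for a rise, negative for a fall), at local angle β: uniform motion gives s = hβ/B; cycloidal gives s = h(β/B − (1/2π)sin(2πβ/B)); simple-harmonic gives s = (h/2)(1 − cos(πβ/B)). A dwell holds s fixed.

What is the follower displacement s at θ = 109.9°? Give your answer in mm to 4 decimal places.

seg 1 [0°–30.1°] dwell: s stays 0.0000
seg 2 [30.1°–55.5°] uniform, h=8: full span → s += 8 → s = 8.0000
seg 3 [55.5°–129.9°] simple-harmonic, h=-7: θ=109.9° here. β=54.4, B=74.4. -7/2·(1 − cos(π·0.7312)) = -5.8243 → s = 2.1757

2.1757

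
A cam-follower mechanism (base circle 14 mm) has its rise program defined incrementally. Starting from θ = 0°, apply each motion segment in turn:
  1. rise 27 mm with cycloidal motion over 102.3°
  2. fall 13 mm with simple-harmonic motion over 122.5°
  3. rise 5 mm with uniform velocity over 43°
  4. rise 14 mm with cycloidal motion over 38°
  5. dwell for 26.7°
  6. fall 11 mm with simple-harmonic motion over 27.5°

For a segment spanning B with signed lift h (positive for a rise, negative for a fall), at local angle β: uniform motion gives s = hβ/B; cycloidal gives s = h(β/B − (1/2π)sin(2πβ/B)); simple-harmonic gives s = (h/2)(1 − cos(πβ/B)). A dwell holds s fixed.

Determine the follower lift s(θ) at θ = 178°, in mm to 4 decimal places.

seg 1 [0°–102.3°] cycloidal, h=27: full span → s += 27 → s = 27.0000
seg 2 [102.3°–224.8°] simple-harmonic, h=-13: θ=178° here. β=75.7, B=122.5. -13/2·(1 − cos(π·0.6180)) = -8.8540 → s = 18.1460

18.1460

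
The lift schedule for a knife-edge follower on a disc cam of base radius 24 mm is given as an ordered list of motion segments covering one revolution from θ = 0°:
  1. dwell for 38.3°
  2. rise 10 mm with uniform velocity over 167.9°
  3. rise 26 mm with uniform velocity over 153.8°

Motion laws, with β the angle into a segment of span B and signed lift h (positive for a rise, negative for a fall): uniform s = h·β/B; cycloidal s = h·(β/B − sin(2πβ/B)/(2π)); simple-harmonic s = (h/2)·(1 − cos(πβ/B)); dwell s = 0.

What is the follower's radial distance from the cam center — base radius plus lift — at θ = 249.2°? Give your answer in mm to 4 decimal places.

seg 1 [0°–38.3°] dwell: s stays 0.0000
seg 2 [38.3°–206.2°] uniform, h=10: full span → s += 10 → s = 10.0000
seg 3 [206.2°–360°] uniform, h=26: θ=249.2° here. β=43, B=153.8. 26·43/153.8 = 7.2692 → s = 17.2692
radial distance = base radius + s = 24 + 17.2692 = 41.2692

41.2692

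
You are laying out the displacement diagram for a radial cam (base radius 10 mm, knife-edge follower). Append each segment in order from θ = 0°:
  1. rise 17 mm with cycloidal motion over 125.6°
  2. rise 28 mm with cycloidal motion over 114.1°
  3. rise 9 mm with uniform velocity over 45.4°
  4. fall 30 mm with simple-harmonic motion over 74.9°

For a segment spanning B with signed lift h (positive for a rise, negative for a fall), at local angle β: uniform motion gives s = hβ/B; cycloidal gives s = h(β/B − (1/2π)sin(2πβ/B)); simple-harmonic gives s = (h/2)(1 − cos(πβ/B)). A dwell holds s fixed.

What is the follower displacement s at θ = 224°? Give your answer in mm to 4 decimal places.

seg 1 [0°–125.6°] cycloidal, h=17: full span → s += 17 → s = 17.0000
seg 2 [125.6°–239.7°] cycloidal, h=28: θ=224° here. β=98.4, B=114.1. 28·(0.8624 − sin(2π·0.8624)/(2π)) = 27.5377 → s = 44.5377

44.5377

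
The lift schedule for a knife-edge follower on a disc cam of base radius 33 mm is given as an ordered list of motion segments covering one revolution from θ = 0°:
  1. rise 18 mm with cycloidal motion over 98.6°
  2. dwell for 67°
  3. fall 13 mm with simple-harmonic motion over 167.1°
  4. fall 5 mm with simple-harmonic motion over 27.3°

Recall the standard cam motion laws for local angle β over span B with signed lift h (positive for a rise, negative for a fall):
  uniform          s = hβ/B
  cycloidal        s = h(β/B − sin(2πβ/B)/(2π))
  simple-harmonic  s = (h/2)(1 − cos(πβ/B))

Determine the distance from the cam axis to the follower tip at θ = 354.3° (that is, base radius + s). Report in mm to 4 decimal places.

seg 1 [0°–98.6°] cycloidal, h=18: full span → s += 18 → s = 18.0000
seg 2 [98.6°–165.6°] dwell: s stays 18.0000
seg 3 [165.6°–332.7°] simple-harmonic, h=-13: full span → s += -13 → s = 5.0000
seg 4 [332.7°–360°] simple-harmonic, h=-5: θ=354.3° here. β=21.6, B=27.3. -5/2·(1 − cos(π·0.7912)) = -4.4812 → s = 0.5188
radial distance = base radius + s = 33 + 0.5188 = 33.5188

33.5188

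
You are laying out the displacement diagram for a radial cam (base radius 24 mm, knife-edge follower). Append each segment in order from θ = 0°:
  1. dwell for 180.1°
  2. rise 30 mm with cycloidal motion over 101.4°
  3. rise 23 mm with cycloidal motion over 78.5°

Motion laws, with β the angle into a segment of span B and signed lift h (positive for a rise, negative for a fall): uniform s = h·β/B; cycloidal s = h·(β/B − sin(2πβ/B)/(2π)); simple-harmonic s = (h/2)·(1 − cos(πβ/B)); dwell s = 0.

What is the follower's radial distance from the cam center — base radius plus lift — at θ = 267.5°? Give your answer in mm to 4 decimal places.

seg 1 [0°–180.1°] dwell: s stays 0.0000
seg 2 [180.1°–281.5°] cycloidal, h=30: θ=267.5° here. β=87.4, B=101.4. 30·(0.8619 − sin(2π·0.8619)/(2π)) = 29.4997 → s = 29.4997
radial distance = base radius + s = 24 + 29.4997 = 53.4997

53.4997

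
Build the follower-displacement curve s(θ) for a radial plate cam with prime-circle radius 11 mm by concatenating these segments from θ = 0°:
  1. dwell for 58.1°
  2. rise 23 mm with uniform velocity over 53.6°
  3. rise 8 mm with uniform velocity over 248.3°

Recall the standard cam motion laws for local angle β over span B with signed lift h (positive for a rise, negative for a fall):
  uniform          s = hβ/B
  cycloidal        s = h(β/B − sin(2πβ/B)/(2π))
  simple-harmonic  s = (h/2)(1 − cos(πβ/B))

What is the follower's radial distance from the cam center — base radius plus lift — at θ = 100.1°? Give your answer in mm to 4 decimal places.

seg 1 [0°–58.1°] dwell: s stays 0.0000
seg 2 [58.1°–111.7°] uniform, h=23: θ=100.1° here. β=42, B=53.6. 23·42/53.6 = 18.0224 → s = 18.0224
radial distance = base radius + s = 11 + 18.0224 = 29.0224

29.0224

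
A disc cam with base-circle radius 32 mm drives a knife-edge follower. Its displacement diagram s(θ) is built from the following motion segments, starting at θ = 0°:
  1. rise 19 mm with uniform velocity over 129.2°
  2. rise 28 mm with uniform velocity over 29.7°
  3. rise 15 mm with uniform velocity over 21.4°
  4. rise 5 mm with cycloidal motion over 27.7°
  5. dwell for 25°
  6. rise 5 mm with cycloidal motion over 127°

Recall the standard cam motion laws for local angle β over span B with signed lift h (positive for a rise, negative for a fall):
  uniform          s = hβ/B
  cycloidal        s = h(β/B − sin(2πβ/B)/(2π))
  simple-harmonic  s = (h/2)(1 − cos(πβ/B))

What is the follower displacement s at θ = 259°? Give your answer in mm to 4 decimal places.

seg 1 [0°–129.2°] uniform, h=19: full span → s += 19 → s = 19.0000
seg 2 [129.2°–158.9°] uniform, h=28: full span → s += 28 → s = 47.0000
seg 3 [158.9°–180.3°] uniform, h=15: full span → s += 15 → s = 62.0000
seg 4 [180.3°–208°] cycloidal, h=5: full span → s += 5 → s = 67.0000
seg 5 [208°–233°] dwell: s stays 67.0000
seg 6 [233°–360°] cycloidal, h=5: θ=259° here. β=26, B=127. 5·(0.2047 − sin(2π·0.2047)/(2π)) = 0.2598 → s = 67.2598

67.2598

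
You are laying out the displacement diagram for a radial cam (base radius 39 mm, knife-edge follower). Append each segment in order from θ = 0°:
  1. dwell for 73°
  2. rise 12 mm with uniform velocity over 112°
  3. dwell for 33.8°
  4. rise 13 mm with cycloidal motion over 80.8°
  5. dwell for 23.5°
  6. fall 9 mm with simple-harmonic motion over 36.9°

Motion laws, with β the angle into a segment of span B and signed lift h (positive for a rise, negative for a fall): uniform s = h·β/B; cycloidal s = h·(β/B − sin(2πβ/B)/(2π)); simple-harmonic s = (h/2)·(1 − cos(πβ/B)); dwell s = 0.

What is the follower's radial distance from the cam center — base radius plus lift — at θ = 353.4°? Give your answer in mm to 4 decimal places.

seg 1 [0°–73°] dwell: s stays 0.0000
seg 2 [73°–185°] uniform, h=12: full span → s += 12 → s = 12.0000
seg 3 [185°–218.8°] dwell: s stays 12.0000
seg 4 [218.8°–299.6°] cycloidal, h=13: full span → s += 13 → s = 25.0000
seg 5 [299.6°–323.1°] dwell: s stays 25.0000
seg 6 [323.1°–360°] simple-harmonic, h=-9: θ=353.4° here. β=30.3, B=36.9. -9/2·(1 − cos(π·0.8211)) = -8.3081 → s = 16.6919
radial distance = base radius + s = 39 + 16.6919 = 55.6919

55.6919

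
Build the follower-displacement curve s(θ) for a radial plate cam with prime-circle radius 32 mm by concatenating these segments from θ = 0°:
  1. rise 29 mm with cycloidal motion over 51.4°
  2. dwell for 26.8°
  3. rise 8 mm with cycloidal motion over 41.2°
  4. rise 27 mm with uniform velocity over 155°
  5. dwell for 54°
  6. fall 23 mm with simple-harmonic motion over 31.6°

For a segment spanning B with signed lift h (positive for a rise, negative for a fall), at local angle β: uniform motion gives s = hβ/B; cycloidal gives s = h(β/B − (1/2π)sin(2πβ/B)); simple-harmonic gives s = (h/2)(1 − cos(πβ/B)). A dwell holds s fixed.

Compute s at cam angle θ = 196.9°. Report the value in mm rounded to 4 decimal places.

seg 1 [0°–51.4°] cycloidal, h=29: full span → s += 29 → s = 29.0000
seg 2 [51.4°–78.2°] dwell: s stays 29.0000
seg 3 [78.2°–119.4°] cycloidal, h=8: full span → s += 8 → s = 37.0000
seg 4 [119.4°–274.4°] uniform, h=27: θ=196.9° here. β=77.5, B=155. 27·77.5/155 = 13.5000 → s = 50.5000

50.5000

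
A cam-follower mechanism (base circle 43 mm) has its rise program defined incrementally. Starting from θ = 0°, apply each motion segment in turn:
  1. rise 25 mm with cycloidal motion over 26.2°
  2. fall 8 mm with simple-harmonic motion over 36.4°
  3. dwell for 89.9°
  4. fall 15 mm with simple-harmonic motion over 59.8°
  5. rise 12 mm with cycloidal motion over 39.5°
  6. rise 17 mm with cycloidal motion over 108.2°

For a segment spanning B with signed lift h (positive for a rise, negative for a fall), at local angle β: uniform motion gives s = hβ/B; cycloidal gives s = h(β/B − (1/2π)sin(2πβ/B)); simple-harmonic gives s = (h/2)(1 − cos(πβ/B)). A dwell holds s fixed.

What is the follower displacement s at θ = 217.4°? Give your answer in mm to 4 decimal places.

seg 1 [0°–26.2°] cycloidal, h=25: full span → s += 25 → s = 25.0000
seg 2 [26.2°–62.6°] simple-harmonic, h=-8: full span → s += -8 → s = 17.0000
seg 3 [62.6°–152.5°] dwell: s stays 17.0000
seg 4 [152.5°–212.3°] simple-harmonic, h=-15: full span → s += -15 → s = 2.0000
seg 5 [212.3°–251.8°] cycloidal, h=12: θ=217.4° here. β=5.1, B=39.5. 12·(0.1291 − sin(2π·0.1291)/(2π)) = 0.1644 → s = 2.1644

2.1644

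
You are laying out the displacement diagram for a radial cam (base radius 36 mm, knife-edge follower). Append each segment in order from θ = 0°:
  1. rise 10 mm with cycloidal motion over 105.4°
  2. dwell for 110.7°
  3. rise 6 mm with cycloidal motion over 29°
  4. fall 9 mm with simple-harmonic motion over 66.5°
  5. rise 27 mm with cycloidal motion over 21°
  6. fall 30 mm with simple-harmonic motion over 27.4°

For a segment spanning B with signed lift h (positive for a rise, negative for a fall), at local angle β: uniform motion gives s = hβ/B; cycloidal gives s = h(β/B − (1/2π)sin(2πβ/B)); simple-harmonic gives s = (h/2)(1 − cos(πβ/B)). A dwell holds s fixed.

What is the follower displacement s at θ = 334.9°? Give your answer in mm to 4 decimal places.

seg 1 [0°–105.4°] cycloidal, h=10: full span → s += 10 → s = 10.0000
seg 2 [105.4°–216.1°] dwell: s stays 10.0000
seg 3 [216.1°–245.1°] cycloidal, h=6: full span → s += 6 → s = 16.0000
seg 4 [245.1°–311.6°] simple-harmonic, h=-9: full span → s += -9 → s = 7.0000
seg 5 [311.6°–332.6°] cycloidal, h=27: full span → s += 27 → s = 34.0000
seg 6 [332.6°–360°] simple-harmonic, h=-30: θ=334.9° here. β=2.3, B=27.4. -30/2·(1 − cos(π·0.0839)) = -0.5186 → s = 33.4814

33.4814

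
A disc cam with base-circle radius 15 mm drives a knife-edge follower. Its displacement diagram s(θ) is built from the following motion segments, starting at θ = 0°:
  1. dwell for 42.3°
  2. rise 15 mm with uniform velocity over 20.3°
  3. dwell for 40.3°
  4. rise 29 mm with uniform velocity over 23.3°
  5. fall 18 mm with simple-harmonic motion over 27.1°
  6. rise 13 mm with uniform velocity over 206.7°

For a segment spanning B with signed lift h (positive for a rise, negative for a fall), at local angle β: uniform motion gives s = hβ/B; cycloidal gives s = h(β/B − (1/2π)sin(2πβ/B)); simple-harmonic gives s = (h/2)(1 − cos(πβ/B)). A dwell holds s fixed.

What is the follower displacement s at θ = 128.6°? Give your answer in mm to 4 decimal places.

seg 1 [0°–42.3°] dwell: s stays 0.0000
seg 2 [42.3°–62.6°] uniform, h=15: full span → s += 15 → s = 15.0000
seg 3 [62.6°–102.9°] dwell: s stays 15.0000
seg 4 [102.9°–126.2°] uniform, h=29: full span → s += 29 → s = 44.0000
seg 5 [126.2°–153.3°] simple-harmonic, h=-18: θ=128.6° here. β=2.4, B=27.1. -18/2·(1 − cos(π·0.0886)) = -0.3461 → s = 43.6539

43.6539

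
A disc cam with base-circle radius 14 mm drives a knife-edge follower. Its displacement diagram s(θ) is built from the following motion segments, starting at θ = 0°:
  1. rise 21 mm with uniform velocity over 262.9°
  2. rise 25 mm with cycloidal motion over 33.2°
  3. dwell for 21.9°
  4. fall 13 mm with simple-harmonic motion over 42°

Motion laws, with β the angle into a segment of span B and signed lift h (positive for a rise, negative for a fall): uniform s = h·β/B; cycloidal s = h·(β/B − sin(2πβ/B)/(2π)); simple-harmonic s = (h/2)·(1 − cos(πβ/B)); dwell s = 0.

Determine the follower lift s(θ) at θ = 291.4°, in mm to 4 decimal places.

seg 1 [0°–262.9°] uniform, h=21: full span → s += 21 → s = 21.0000
seg 2 [262.9°–296.1°] cycloidal, h=25: θ=291.4° here. β=28.5, B=33.2. 25·(0.8584 − sin(2π·0.8584)/(2π)) = 24.5514 → s = 45.5514

45.5514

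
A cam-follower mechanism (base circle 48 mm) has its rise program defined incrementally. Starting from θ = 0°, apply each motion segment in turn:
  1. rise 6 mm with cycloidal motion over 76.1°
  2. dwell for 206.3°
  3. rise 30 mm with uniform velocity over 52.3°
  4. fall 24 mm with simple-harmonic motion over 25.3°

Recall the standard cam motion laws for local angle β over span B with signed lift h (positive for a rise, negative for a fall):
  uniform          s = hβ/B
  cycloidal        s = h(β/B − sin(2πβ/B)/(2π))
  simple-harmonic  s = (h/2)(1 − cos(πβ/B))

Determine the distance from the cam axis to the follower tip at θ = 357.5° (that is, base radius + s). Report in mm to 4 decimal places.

seg 1 [0°–76.1°] cycloidal, h=6: full span → s += 6 → s = 6.0000
seg 2 [76.1°–282.4°] dwell: s stays 6.0000
seg 3 [282.4°–334.7°] uniform, h=30: full span → s += 30 → s = 36.0000
seg 4 [334.7°–360°] simple-harmonic, h=-24: θ=357.5° here. β=22.8, B=25.3. -24/2·(1 − cos(π·0.9012)) = -23.4264 → s = 12.5736
radial distance = base radius + s = 48 + 12.5736 = 60.5736

60.5736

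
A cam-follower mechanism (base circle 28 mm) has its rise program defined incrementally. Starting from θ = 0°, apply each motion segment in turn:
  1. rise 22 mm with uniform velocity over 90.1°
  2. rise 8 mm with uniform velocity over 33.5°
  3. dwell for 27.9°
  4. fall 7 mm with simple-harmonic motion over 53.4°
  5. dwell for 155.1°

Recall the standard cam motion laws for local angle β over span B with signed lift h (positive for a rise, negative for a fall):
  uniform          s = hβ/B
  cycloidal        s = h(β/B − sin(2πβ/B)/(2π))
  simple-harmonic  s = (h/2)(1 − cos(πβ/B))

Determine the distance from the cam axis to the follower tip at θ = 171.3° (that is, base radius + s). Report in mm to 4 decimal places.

seg 1 [0°–90.1°] uniform, h=22: full span → s += 22 → s = 22.0000
seg 2 [90.1°–123.6°] uniform, h=8: full span → s += 8 → s = 30.0000
seg 3 [123.6°–151.5°] dwell: s stays 30.0000
seg 4 [151.5°–204.9°] simple-harmonic, h=-7: θ=171.3° here. β=19.8, B=53.4. -7/2·(1 − cos(π·0.3708)) = -2.1179 → s = 27.8821
radial distance = base radius + s = 28 + 27.8821 = 55.8821

55.8821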